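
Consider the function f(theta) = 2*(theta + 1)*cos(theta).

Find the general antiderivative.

A candidate is checked by its d/dtheta: the result must match f(theta).
Check: d/dtheta[2*(theta*sin(theta) + sin(theta) + cos(theta))] = 2*theta*cos(theta) + 2*cos(theta), which equals f(theta).

F(theta) = 2*(theta*sin(theta) + sin(theta) + cos(theta)) + C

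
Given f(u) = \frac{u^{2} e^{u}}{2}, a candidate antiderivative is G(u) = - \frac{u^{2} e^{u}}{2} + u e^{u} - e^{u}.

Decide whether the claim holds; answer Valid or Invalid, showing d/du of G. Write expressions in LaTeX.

Invalid: d/du[G] - f = - u^{2} e^{u}, which is not 0.

d/du[G] = - \frac{u^{2} e^{u}}{2}
d/du[G] - f(u) = - u^{2} e^{u} != 0.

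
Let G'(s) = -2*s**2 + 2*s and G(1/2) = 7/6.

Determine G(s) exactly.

The integrand splits into summands that can be handled one at a time.
A general antiderivative is -2*s**3/3 + s**2 + C.
The condition gives C = 7/6 - (1/6) = 1.
So G(s) = -2*s**3/3 + s**2 + 1.
Check: d/ds[-2*s**3/3 + s**2 + 1] = -2*s**2 + 2*s = G'(s).

G(s) = -2*s**3/3 + s**2 + 1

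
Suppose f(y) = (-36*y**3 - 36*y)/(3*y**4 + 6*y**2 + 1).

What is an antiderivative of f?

An antiderivative is F(y) = -3*log(y**4 + 2*y**2 + 1/3).

f matches the chain-rule pattern g'(h)*h' with inner function h(y) = 2*y**4 + 4*y**2 + 2/3; substituting u = h(y) collapses the integral.
Check: d/dy[-3*log(y**4 + 2*y**2 + 1/3)] = (-36*y**3 - 36*y)/(3*y**4 + 6*y**2 + 1) = f(y).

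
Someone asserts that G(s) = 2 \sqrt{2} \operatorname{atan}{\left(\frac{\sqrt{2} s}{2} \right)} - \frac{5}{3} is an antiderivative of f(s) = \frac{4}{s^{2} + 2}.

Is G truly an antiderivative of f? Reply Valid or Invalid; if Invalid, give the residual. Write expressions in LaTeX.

d/ds[G] = \frac{4}{s^{2} + 2}
This equals f(s) exactly, so the claim holds.

Valid. The derivative of G reproduces f.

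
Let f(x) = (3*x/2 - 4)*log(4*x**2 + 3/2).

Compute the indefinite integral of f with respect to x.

An antiderivative F(x) passes only if d/dx[F] lands on f(x) exactly.
Check: d/dx[3*x**2*log(4*x**2 + 3/2)/4 - 3*x**2/4 - 4*x*log(4*x**2 + 3/2) + 8*x + 9*log(x**2 + 3/8)/32 - 2*sqrt(6)*atan(2*sqrt(6)*x/3)] = 3*x*log(4*x**2 + 3/2)/2 - 4*log(4*x**2 + 3/2), which equals f(x).

F(x) = 3*x**2*log(4*x**2 + 3/2)/4 - 3*x**2/4 - 4*x*log(4*x**2 + 3/2) + 8*x + 9*log(x**2 + 3/8)/32 - 2*sqrt(6)*atan(2*sqrt(6)*x/3) + C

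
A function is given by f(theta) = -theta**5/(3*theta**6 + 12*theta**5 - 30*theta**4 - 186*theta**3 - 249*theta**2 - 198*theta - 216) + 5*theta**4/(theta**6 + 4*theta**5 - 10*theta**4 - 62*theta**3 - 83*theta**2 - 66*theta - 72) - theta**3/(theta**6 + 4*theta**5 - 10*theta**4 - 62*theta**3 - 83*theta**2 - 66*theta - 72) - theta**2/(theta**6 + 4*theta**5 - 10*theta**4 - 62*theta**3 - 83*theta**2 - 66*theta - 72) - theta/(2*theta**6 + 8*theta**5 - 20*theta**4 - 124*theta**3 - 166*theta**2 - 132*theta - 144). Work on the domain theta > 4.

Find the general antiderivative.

F(theta) = -(-128500*theta*log(theta - 4) + 2390710*theta*log(theta + 2) - 1976148*theta*log(theta + 3) - 18081*theta*log(theta**2 + 1) + 32781*theta*atan(theta) - 385500*log(theta - 4) + 7172130*log(theta + 2) - 5928444*log(theta + 3) - 54243*log(theta**2 + 1) + 98343*atan(theta) + 5413905)/(749700*(theta + 3)) + C

The denominator factors as 6*(theta - 4)*(theta + 2)*(theta + 3)**2*(theta**2 + 1); partial fractions split f into directly integrable pieces: (246*theta - 223)/(5100*(theta**2 + 1)) + 3229/(1225*(theta + 3)) + 1011/(140*(theta + 3)**2) - 287/(90*(theta + 2)) + 1285/(7497*(theta - 4)).
Check: d/dtheta[-(-128500*theta*log(theta - 4) + 2390710*theta*log(theta + 2) - 1976148*theta*log(theta + 3) - 18081*theta*log(theta**2 + 1) + 32781*theta*atan(theta) - 385500*log(theta - 4) + 7172130*log(theta + 2) - 5928444*log(theta + 3) - 54243*log(theta**2 + 1) + 98343*atan(theta) + 5413905)/(749700*(theta + 3))] = (-2*theta**5 + 30*theta**4 - 6*theta**3 - 6*theta**2 - 3*theta)/(6*theta**6 + 24*theta**5 - 60*theta**4 - 372*theta**3 - 498*theta**2 - 396*theta - 432), which equals f(theta).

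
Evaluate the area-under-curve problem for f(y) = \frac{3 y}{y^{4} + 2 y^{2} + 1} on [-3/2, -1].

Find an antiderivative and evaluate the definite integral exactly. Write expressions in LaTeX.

Antiderivative: F(y) = - \frac{3}{2 \left(y^{2} + 1\right)}; value = - \frac{15}{52}

The substitution u = y^{2} + 1 works: f is exactly (dF/du)*(du/dy) for that inner function.
F(y) = - \frac{3}{2 \left(y^{2} + 1\right)} is an antiderivative of f.
Check: d/dy[- \frac{3}{2 \left(y^{2} + 1\right)}] = \frac{3 y}{y^{4} + 2 y^{2} + 1} = f(y).
F(-1) = - \frac{3}{4}; F(-3/2) = - \frac{6}{13}.
Integral = F(-1) - F(-3/2) = - \frac{15}{52}.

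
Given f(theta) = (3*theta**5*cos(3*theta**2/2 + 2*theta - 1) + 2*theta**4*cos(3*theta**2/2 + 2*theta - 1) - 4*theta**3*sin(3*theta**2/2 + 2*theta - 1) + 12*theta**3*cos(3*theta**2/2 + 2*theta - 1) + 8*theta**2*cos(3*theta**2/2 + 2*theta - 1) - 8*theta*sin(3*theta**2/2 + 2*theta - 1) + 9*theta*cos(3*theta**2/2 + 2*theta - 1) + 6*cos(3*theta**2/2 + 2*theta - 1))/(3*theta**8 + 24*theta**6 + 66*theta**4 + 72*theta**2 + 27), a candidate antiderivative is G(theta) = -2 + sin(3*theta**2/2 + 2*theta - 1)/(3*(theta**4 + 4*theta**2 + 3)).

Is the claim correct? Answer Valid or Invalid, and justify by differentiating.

Valid: G'(theta) = f(theta).

d/dtheta[G] = (3*theta**5*cos(3*theta**2/2 + 2*theta - 1) + 2*theta**4*cos(3*theta**2/2 + 2*theta - 1) - 4*theta**3*sin(3*theta**2/2 + 2*theta - 1) + 12*theta**3*cos(3*theta**2/2 + 2*theta - 1) + 8*theta**2*cos(3*theta**2/2 + 2*theta - 1) - 8*theta*sin(3*theta**2/2 + 2*theta - 1) + 9*theta*cos(3*theta**2/2 + 2*theta - 1) + 6*cos(3*theta**2/2 + 2*theta - 1))/(3*theta**8 + 24*theta**6 + 66*theta**4 + 72*theta**2 + 27)
This equals f(theta) exactly, so the claim holds.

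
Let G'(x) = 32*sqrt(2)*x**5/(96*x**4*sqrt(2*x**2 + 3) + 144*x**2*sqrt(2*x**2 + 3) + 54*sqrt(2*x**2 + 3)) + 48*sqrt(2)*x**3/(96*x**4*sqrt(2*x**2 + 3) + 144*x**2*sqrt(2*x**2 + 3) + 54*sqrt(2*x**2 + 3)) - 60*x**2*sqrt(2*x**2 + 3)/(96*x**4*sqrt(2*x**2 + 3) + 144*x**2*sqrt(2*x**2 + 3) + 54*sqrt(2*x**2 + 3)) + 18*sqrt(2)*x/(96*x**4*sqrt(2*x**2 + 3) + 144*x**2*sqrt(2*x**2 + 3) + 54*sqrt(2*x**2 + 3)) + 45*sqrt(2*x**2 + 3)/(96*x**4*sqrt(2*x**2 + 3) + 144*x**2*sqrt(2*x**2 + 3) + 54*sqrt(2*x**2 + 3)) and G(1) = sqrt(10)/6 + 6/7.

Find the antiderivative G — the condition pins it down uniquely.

G(x) = (12*x**2 + 15*x + sqrt(2)*sqrt(2*x**2 + 3)*(4*x**2 + 3) + 9)/(6*(4*x**2 + 3))

Integrate term by term and add the pieces.
A general antiderivative is 5*x/(2*(4*x**2 + 3)) + sqrt(x**2 + 3/2)/3 + C.
The condition gives C = sqrt(10)/6 + 6/7 - (5/14 + sqrt(10)/6) = 1/2.
So G(x) = (12*x**2 + 15*x + sqrt(2)*sqrt(2*x**2 + 3)*(4*x**2 + 3) + 9)/(6*(4*x**2 + 3)).
Check: d/dx[(12*x**2 + 15*x + sqrt(2)*sqrt(2*x**2 + 3)*(4*x**2 + 3) + 9)/(6*(4*x**2 + 3))] = (32*sqrt(2)*x**5 + 48*sqrt(2)*x**3 - 60*x**2*sqrt(2*x**2 + 3) + 18*sqrt(2)*x + 45*sqrt(2*x**2 + 3))/(96*x**4*sqrt(2*x**2 + 3) + 144*x**2*sqrt(2*x**2 + 3) + 54*sqrt(2*x**2 + 3)), which equals G'(x).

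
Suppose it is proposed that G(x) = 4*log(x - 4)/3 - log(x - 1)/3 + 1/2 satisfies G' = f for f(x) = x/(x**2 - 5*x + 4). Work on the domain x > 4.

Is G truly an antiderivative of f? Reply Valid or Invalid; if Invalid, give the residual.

d/dx[G] = x/(x**2 - 5*x + 4)
This equals f(x) exactly, so the claim holds.

Valid. The derivative of G reproduces f.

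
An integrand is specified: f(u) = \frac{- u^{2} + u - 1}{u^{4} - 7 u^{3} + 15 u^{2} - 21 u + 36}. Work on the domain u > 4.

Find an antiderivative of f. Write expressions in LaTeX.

An antiderivative is F(u) = - \frac{13 \log{\left(u - 4 \right)}}{19} + \frac{7 \log{\left(u - 3 \right)}}{12} + \frac{23 \log{\left(u^{2} + 3 \right)}}{456} - \frac{\sqrt{3} \operatorname{atan}{\left(\frac{\sqrt{3} u}{3} \right)}}{228}.

The denominator factors as \left(u - 4\right) \left(u - 3\right) \left(u^{2} + 3\right); partial fractions split f into directly integrable pieces: \frac{23 u - 3}{228 \left(u^{2} + 3\right)} + \frac{7}{12 \left(u - 3\right)} - \frac{13}{19 \left(u - 4\right)}.
Check: d/du[- \frac{13 \log{\left(u - 4 \right)}}{19} + \frac{7 \log{\left(u - 3 \right)}}{12} + \frac{23 \log{\left(u^{2} + 3 \right)}}{456} - \frac{\sqrt{3} \operatorname{atan}{\left(\frac{\sqrt{3} u}{3} \right)}}{228}] = \frac{- u^{2} + u - 1}{u^{4} - 7 u^{3} + 15 u^{2} - 21 u + 36} = f(u).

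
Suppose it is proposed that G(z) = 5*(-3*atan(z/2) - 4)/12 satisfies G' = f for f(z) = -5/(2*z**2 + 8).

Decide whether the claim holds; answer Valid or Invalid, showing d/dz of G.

d/dz[G] = -5/(2*z**2 + 8)
This equals f(z) exactly, so the claim holds.

Valid. The derivative of G reproduces f.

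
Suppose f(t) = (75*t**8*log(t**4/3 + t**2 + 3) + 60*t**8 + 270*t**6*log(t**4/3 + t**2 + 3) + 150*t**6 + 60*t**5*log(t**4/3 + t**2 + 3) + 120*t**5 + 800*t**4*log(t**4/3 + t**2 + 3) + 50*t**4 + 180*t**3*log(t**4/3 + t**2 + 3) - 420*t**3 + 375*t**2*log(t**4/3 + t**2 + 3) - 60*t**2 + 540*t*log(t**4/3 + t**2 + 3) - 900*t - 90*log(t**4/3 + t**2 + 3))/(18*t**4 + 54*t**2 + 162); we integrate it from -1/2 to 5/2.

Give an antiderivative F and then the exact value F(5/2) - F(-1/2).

Antiderivative: F(t) = 5*(t**5/2 + t**3/2 + t**2 - t/3 - 5)*log(t**4/3 + t**2 + 3)/3; value = 4475*log(157/48)/576 + 54775*log(1069/48)/576

Recognize the product-rule pattern: f = u'v + uv' with u = 5*t**5/6 + 5*t**3/6 + 5*t**2/3 - 5*t/9 - 25/3, v = log(t**4/3 + t**2 + 3), so integration by parts undoes it.
F(t) = 5*(t**5/2 + t**3/2 + t**2 - t/3 - 5)*log(t**4/3 + t**2 + 3)/3 is an antiderivative of f.
Check: d/dt[5*(t**5/2 + t**3/2 + t**2 - t/3 - 5)*log(t**4/3 + t**2 + 3)/3] = (75*t**8*log(t**4/3 + t**2 + 3) + 60*t**8 + 270*t**6*log(t**4/3 + t**2 + 3) + 150*t**6 + 60*t**5*log(t**4/3 + t**2 + 3) + 120*t**5 + 800*t**4*log(t**4/3 + t**2 + 3) + 50*t**4 + 180*t**3*log(t**4/3 + t**2 + 3) - 420*t**3 + 375*t**2*log(t**4/3 + t**2 + 3) - 60*t**2 + 540*t*log(t**4/3 + t**2 + 3) - 900*t - 90*log(t**4/3 + t**2 + 3))/(18*t**4 + 54*t**2 + 162) = f(t).
F(5/2) = 54775*log(1069/48)/576; F(-1/2) = -4475*log(157/48)/576.
Integral = F(5/2) - F(-1/2) = 4475*log(157/48)/576 + 54775*log(1069/48)/576.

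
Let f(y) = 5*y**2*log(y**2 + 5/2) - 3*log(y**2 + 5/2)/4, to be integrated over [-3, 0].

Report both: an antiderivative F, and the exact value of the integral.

Antiderivative: F(y) = (-40*y**3 + 3*y*(20*y**2 - 9)*log(y**2 + 5/2) + 354*y - 177*sqrt(10)*atan(sqrt(10)*y/5))/36; value = -59*sqrt(10)*atan(3*sqrt(10)/5)/12 - 1/2 + 171*log(23/2)/4

The integrand splits into summands that can be handled one at a time.
F(y) = (-40*y**3 + 3*y*(20*y**2 - 9)*log(y**2 + 5/2) + 354*y - 177*sqrt(10)*atan(sqrt(10)*y/5))/36 is an antiderivative of f.
Check: d/dy[(-40*y**3 + 3*y*(20*y**2 - 9)*log(y**2 + 5/2) + 354*y - 177*sqrt(10)*atan(sqrt(10)*y/5))/36] = 5*y**2*log(y**2 + 5/2) - 3*log(y**2 + 5/2)/4 = f(y).
F(0) = 0; F(-3) = -171*log(23/2)/4 + 1/2 + 59*sqrt(10)*atan(3*sqrt(10)/5)/12.
Integral = F(0) - F(-3) = -59*sqrt(10)*atan(3*sqrt(10)/5)/12 - 1/2 + 171*log(23/2)/4.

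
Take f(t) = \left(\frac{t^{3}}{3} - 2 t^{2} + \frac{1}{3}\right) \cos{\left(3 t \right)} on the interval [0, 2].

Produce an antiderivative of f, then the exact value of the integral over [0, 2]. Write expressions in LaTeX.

A first test for any F(t): its t-derivative must equal f(t) identically.
F(t) = \frac{9 t^{3} \sin{\left(3 t \right)} - 54 t^{2} \sin{\left(3 t \right)} + 9 t^{2} \cos{\left(3 t \right)} - 6 t \sin{\left(3 t \right)} - 36 t \cos{\left(3 t \right)} + 21 \sin{\left(3 t \right)} - 2 \cos{\left(3 t \right)}}{81} is an antiderivative of f.
Check: d/dt[\frac{9 t^{3} \sin{\left(3 t \right)} - 54 t^{2} \sin{\left(3 t \right)} + 9 t^{2} \cos{\left(3 t \right)} - 6 t \sin{\left(3 t \right)} - 36 t \cos{\left(3 t \right)} + 21 \sin{\left(3 t \right)} - 2 \cos{\left(3 t \right)}}{81}] = \frac{t^{3} \cos{\left(3 t \right)}}{3} - 2 t^{2} \cos{\left(3 t \right)} + \frac{\cos{\left(3 t \right)}}{3}, which equals f(t).
F(2) = - \frac{38 \cos{\left(6 \right)}}{81} - \frac{5 \sin{\left(6 \right)}}{3}; F(0) = - \frac{2}{81}.
Integral = F(2) - F(0) = - \frac{38 \cos{\left(6 \right)}}{81} + \frac{2}{81} - \frac{5 \sin{\left(6 \right)}}{3}.

Antiderivative: F(t) = \frac{9 t^{3} \sin{\left(3 t \right)} - 54 t^{2} \sin{\left(3 t \right)} + 9 t^{2} \cos{\left(3 t \right)} - 6 t \sin{\left(3 t \right)} - 36 t \cos{\left(3 t \right)} + 21 \sin{\left(3 t \right)} - 2 \cos{\left(3 t \right)}}{81}; value = - \frac{38 \cos{\left(6 \right)}}{81} + \frac{2}{81} - \frac{5 \sin{\left(6 \right)}}{3}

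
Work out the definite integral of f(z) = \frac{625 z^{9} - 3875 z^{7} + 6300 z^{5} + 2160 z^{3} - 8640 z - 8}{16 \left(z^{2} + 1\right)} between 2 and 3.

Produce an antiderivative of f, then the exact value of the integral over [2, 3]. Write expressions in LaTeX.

Antiderivative: F(z) = \frac{625 z^{8} - 6000 z^{6} + 21600 z^{4} - 34560 z^{2} - 64 \operatorname{atan}{\left(z \right)} + 20736}{128}; value = - \frac{\operatorname{atan}{\left(3 \right)}}{2} + \frac{\operatorname{atan}{\left(2 \right)}}{2} + \frac{1181825}{128}

Recover f(z) by differentiating a candidate F(z); any mismatch rules it out.
F(z) = \frac{625 z^{8} - 6000 z^{6} + 21600 z^{4} - 34560 z^{2} - 64 \operatorname{atan}{\left(z \right)} + 20736}{128} is an antiderivative of f.
Check: d/dz[\frac{625 z^{8} - 6000 z^{6} + 21600 z^{4} - 34560 z^{2} - 64 \operatorname{atan}{\left(z \right)} + 20736}{128}] = \frac{625 z^{9} - 3875 z^{7} + 6300 z^{5} + 2160 z^{3} - 8640 z - 8}{16 z^{2} + 16}, which equals f(z).
F(3) = \frac{1185921}{128} - \frac{\operatorname{atan}{\left(3 \right)}}{2}; F(2) = 32 - \frac{\operatorname{atan}{\left(2 \right)}}{2}.
Integral = F(3) - F(2) = - \frac{\operatorname{atan}{\left(3 \right)}}{2} + \frac{\operatorname{atan}{\left(2 \right)}}{2} + \frac{1181825}{128}.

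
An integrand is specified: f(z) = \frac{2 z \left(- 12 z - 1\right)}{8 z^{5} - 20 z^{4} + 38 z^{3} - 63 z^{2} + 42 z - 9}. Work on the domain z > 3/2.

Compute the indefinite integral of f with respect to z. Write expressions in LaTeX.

The denominator factors as \left(2 z - 3\right) \left(2 z - 1\right)^{2} \left(z^{2} + 3\right); partial fractions split f into directly integrable pieces: \frac{2 \left(101 z + 694\right)}{1183 \left(z^{2} + 3\right)} + \frac{401}{169 \left(2 z - 1\right)} + \frac{14}{13 \left(2 z - 1\right)^{2}} - \frac{19}{7 \left(2 z - 3\right)}.
Check: d/dz[\frac{- 19266 z \log{\left(z - \frac{3}{2} \right)} + 16842 z \log{\left(z - \frac{1}{2} \right)} + 1212 z \log{\left(z^{2} + 3 \right)} + 5552 \sqrt{3} z \operatorname{atan}{\left(\frac{\sqrt{3} z}{3} \right)} + 9633 \log{\left(z - \frac{3}{2} \right)} - 8421 \log{\left(z - \frac{1}{2} \right)} - 606 \log{\left(z^{2} + 3 \right)} - 2776 \sqrt{3} \operatorname{atan}{\left(\frac{\sqrt{3} z}{3} \right)} - 3822}{14196 z - 7098}] = \frac{- 24 z^{2} - 2 z}{8 z^{5} - 20 z^{4} + 38 z^{3} - 63 z^{2} + 42 z - 9}, which equals f(z).

F(z) = \frac{- 19266 z \log{\left(z - \frac{3}{2} \right)} + 16842 z \log{\left(z - \frac{1}{2} \right)} + 1212 z \log{\left(z^{2} + 3 \right)} + 5552 \sqrt{3} z \operatorname{atan}{\left(\frac{\sqrt{3} z}{3} \right)} + 9633 \log{\left(z - \frac{3}{2} \right)} - 8421 \log{\left(z - \frac{1}{2} \right)} - 606 \log{\left(z^{2} + 3 \right)} - 2776 \sqrt{3} \operatorname{atan}{\left(\frac{\sqrt{3} z}{3} \right)} - 3822}{14196 z - 7098} + C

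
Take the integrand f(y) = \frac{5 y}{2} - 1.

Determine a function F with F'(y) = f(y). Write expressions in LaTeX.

An antiderivative is F(y) = \frac{15 y^{2} - 12 y - 20}{12}.

For F(y) to be correct the identity F'(y) - f(y) = 0 must hold.
Check: d/dy[\frac{15 y^{2} - 12 y - 20}{12}] = \frac{5 y}{2} - 1 = f(y).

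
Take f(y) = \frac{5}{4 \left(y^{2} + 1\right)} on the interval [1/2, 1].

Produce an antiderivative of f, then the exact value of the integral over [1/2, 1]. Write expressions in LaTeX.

Antiderivative: F(y) = \frac{5 \operatorname{atan}{\left(y \right)}}{4}; value = - \frac{5 \operatorname{atan}{\left(\frac{1}{2} \right)}}{4} + \frac{5 \pi}{16}

A candidate is checked by its d/dy: the result must match f(y).
F(y) = \frac{5 \operatorname{atan}{\left(y \right)}}{4} is an antiderivative of f.
Check: d/dy[\frac{5 \operatorname{atan}{\left(y \right)}}{4}] = \frac{5}{4 y^{2} + 4}, which equals f(y).
F(1) = \frac{5 \pi}{16}; F(1/2) = \frac{5 \operatorname{atan}{\left(\frac{1}{2} \right)}}{4}.
Integral = F(1) - F(1/2) = - \frac{5 \operatorname{atan}{\left(\frac{1}{2} \right)}}{4} + \frac{5 \pi}{16}.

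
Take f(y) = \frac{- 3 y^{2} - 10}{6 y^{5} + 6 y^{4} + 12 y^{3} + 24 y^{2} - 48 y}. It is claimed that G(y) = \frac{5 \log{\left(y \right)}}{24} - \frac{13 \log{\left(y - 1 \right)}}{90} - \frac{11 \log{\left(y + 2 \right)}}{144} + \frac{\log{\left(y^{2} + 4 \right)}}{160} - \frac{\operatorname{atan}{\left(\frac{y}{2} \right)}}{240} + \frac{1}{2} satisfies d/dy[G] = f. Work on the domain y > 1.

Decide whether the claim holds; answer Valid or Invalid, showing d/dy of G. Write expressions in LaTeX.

Valid. The derivative of G reproduces f.

d/dy[G] = \frac{- 3 y^{2} - 10}{6 y^{5} + 6 y^{4} + 12 y^{3} + 24 y^{2} - 48 y}
This equals f(y) exactly, so the claim holds.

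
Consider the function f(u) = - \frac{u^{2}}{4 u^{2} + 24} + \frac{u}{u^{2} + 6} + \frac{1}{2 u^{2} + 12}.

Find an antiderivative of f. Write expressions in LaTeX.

An antiderivative is F(u) = - \frac{u}{4} + \frac{\log{\left(u^{2} + 6 \right)}}{2} + \frac{\sqrt{6} \operatorname{atan}{\left(\frac{\sqrt{6} u}{6} \right)}}{3}.

Integrate term by term and add the pieces.
Check: d/du[- \frac{u}{4} + \frac{\log{\left(u^{2} + 6 \right)}}{2} + \frac{\sqrt{6} \operatorname{atan}{\left(\frac{\sqrt{6} u}{6} \right)}}{3}] = \frac{- u^{2} + 4 u + 2}{4 u^{2} + 24}, which equals f(u).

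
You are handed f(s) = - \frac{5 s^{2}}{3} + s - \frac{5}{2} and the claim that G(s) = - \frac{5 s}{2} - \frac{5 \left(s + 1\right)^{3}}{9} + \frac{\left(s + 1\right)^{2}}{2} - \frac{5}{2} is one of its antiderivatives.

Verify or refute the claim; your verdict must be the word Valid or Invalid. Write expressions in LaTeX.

Invalid: d/ds[G] - f = - \frac{10 s}{3} - \frac{2}{3}, which is not 0.

d/ds[G] = - \frac{5 s^{2}}{3} - \frac{7 s}{3} - \frac{19}{6}
d/ds[G] - f(s) = - \frac{10 s}{3} - \frac{2}{3} != 0.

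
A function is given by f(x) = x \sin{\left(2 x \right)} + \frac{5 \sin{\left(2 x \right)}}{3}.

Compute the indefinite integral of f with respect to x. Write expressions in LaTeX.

F(x) = \frac{- 6 x \cos{\left(2 x \right)} + 3 \sin{\left(2 x \right)} - 10 \cos{\left(2 x \right)}}{12} + C

The integrand splits into summands that can be handled one at a time.
Check: d/dx[\frac{- 6 x \cos{\left(2 x \right)} + 3 \sin{\left(2 x \right)} - 10 \cos{\left(2 x \right)}}{12}] = x \sin{\left(2 x \right)} + \frac{5 \sin{\left(2 x \right)}}{3} = f(x).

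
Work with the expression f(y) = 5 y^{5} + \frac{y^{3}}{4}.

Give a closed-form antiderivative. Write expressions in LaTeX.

The integrand splits into summands that can be handled one at a time.
Check: d/dy[\frac{y^{4} \left(40 y^{2} + 3\right)}{48}] = 5 y^{5} + \frac{y^{3}}{4} = f(y).

An antiderivative is F(y) = \frac{y^{4} \left(40 y^{2} + 3\right)}{48}.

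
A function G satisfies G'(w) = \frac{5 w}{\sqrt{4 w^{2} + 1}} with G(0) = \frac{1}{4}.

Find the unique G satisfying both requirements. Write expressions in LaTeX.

G'(w) matches the chain-rule pattern g'(h)*h' with inner function h(w) = 4 w^{2} + 1; substituting u = h(w) collapses the integral.
A general antiderivative is \frac{5 \sqrt{4 w^{2} + 1}}{4} + C.
The condition gives C = \frac{1}{4} - (\frac{5}{4}) = -1.
So G(w) = \frac{5 \sqrt{4 w^{2} + 1} - 4}{4}.
Check: d/dw[\frac{5 \sqrt{4 w^{2} + 1} - 4}{4}] = \frac{5 w}{\sqrt{4 w^{2} + 1}} = G'(w).

G(w) = \frac{5 \sqrt{4 w^{2} + 1} - 4}{4}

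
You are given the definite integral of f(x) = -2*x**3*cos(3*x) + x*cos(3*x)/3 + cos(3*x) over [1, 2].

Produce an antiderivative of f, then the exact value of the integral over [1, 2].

Integrate term by term and add the pieces.
F(x) = -(18*x**3*sin(3*x) + 18*x**2*cos(3*x) - 15*x*sin(3*x) - 9*sin(3*x) - 5*cos(3*x))/27 is an antiderivative of f.
Check: d/dx[-(18*x**3*sin(3*x) + 18*x**2*cos(3*x) - 15*x*sin(3*x) - 9*sin(3*x) - 5*cos(3*x))/27] = -2*x**3*cos(3*x) + x*cos(3*x)/3 + cos(3*x) = f(x).
F(2) = -67*cos(6)/27 - 35*sin(6)/9; F(1) = 2*sin(3)/9 - 13*cos(3)/27.
Integral = F(2) - F(1) = -67*cos(6)/27 + 13*cos(3)/27 - 2*sin(3)/9 - 35*sin(6)/9.

Antiderivative: F(x) = -(18*x**3*sin(3*x) + 18*x**2*cos(3*x) - 15*x*sin(3*x) - 9*sin(3*x) - 5*cos(3*x))/27; value = -67*cos(6)/27 + 13*cos(3)/27 - 2*sin(3)/9 - 35*sin(6)/9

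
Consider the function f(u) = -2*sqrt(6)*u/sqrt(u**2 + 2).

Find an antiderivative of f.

f matches the chain-rule pattern g'(h)*h' with inner function h(u) = 3*u**2/2 + 3; substituting w = h(u) collapses the integral.
Check: d/du[-2*sqrt(6)*sqrt(u**2 + 2)] = -2*sqrt(6)*u/sqrt(u**2 + 2) = f(u).

An antiderivative is F(u) = -2*sqrt(6)*sqrt(u**2 + 2).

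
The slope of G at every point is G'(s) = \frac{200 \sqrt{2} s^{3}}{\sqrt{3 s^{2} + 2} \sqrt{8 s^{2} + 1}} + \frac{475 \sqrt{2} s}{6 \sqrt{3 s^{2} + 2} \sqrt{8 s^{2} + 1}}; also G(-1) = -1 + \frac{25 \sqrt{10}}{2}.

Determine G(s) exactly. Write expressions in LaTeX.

Recognize the product-rule pattern: G'(s) = u'v + uv' with u = \frac{25 \sqrt{4 s^{2} + \frac{1}{2}}}{3}, v = \sqrt{3 s^{2} + 2}, so integration by parts undoes it.
A general antiderivative is \frac{25 \sqrt{3 s^{2} + 2} \sqrt{4 s^{2} + \frac{1}{2}}}{3} + C.
The condition gives C = -1 + \frac{25 \sqrt{10}}{2} - (\frac{25 \sqrt{10}}{2}) = -1.
So G(s) = \frac{25 \sqrt{3 s^{2} + 2} \sqrt{4 s^{2} + \frac{1}{2}}}{3} - 1.
Check: d/ds[\frac{25 \sqrt{3 s^{2} + 2} \sqrt{4 s^{2} + \frac{1}{2}}}{3} - 1] = \frac{\sqrt{2} \left(1200 s^{3} + 475 s\right)}{6 \sqrt{3 s^{2} + 2} \sqrt{8 s^{2} + 1}}, which equals G'(s).

G(s) = \frac{25 \sqrt{3 s^{2} + 2} \sqrt{4 s^{2} + \frac{1}{2}}}{3} - 1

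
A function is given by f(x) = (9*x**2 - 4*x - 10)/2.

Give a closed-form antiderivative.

An antiderivative is F(x) = (3*x**3 - 2*x**2 - 10*x - 3)/2.

For F(x) to be correct the identity F'(x) - f(x) = 0 must hold.
Check: d/dx[(3*x**3 - 2*x**2 - 10*x - 3)/2] = 9*x**2/2 - 2*x - 5, which equals f(x).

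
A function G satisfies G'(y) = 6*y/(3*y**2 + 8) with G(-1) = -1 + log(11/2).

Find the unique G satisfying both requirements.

G(y) = log(3*y**2/2 + 4) - 1

The substitution u = 3*y**2/2 + 4 works: G'(y) is exactly (dG/du)*(du/dy) for that inner function.
A general antiderivative is log(3*y**2/2 + 4) + C.
The condition gives C = -1 + log(11/2) - (log(11/2)) = -1.
So G(y) = log(3*y**2/2 + 4) - 1.
Check: d/dy[log(3*y**2/2 + 4) - 1] = 6*y/(3*y**2 + 8) = G'(y).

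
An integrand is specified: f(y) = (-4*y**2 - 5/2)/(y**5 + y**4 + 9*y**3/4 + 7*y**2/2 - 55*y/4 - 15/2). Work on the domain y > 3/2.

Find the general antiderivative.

Factor the denominator ((y + 2)*(2*y - 3)*(2*y + 1)*(y**2 + 5)) and decompose: f = 10*(31*y - 26)/(783*(y**2 + 5)) + 4/(9*(2*y + 1)) - 92/(203*(2*y - 3)) - 74/(189*(y + 2)); each piece integrates to a log, atan, or power term.
Check: d/dy[-46*log(y - 3/2)/203 + 2*log(y + 1/2)/9 - 74*log(y + 2)/189 + 155*log(y**2 + 5)/783 - 52*sqrt(5)*atan(sqrt(5)*y/5)/783] = (-16*y**2 - 10)/(4*y**5 + 4*y**4 + 9*y**3 + 14*y**2 - 55*y - 30), which equals f(y).

F(y) = -46*log(y - 3/2)/203 + 2*log(y + 1/2)/9 - 74*log(y + 2)/189 + 155*log(y**2 + 5)/783 - 52*sqrt(5)*atan(sqrt(5)*y/5)/783 + C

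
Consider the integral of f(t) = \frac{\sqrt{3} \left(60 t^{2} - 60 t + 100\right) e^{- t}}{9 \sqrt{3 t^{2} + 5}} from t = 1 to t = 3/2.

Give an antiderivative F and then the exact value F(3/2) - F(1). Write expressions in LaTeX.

Recognize the product-rule pattern: f = u'v + uv' with u = - \frac{20 \sqrt{t^{2} + \frac{5}{3}}}{3}, v = e^{- t}, so integration by parts undoes it.
F(t) = - \frac{20 \sqrt{t^{2} + \frac{5}{3}} e^{- t}}{3} is an antiderivative of f.
Check: d/dt[- \frac{20 \sqrt{t^{2} + \frac{5}{3}} e^{- t}}{3}] = \frac{\sqrt{3} \left(60 t^{2} - 60 t + 100\right) e^{- t}}{9 \sqrt{3 t^{2} + 5}} = f(t).
F(3/2) = - \frac{10 \sqrt{141}}{9 e^{\frac{3}{2}}}; F(1) = - \frac{40 \sqrt{6}}{9 e}.
Integral = F(3/2) - F(1) = - \frac{10 \sqrt{141}}{9 e^{\frac{3}{2}}} + \frac{40 \sqrt{6}}{9 e}.

Antiderivative: F(t) = - \frac{20 \sqrt{t^{2} + \frac{5}{3}} e^{- t}}{3}; value = - \frac{10 \sqrt{141}}{9 e^{\frac{3}{2}}} + \frac{40 \sqrt{6}}{9 e}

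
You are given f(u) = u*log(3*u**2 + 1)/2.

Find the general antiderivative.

Differentiate the proposed F(u) back; it has to land on f(u) exactly.
Check: d/du[(3*u**2*log(3*u**2 + 1) - 3*u**2 + log(3*u**2 + 1))/12] = u*log(3*u**2 + 1)/2 = f(u).

F(u) = (3*u**2*log(3*u**2 + 1) - 3*u**2 + log(3*u**2 + 1))/12 + C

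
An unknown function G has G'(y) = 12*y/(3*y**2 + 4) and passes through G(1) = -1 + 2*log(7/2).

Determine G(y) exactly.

G'(y) matches the chain-rule pattern g'(h)*h' with inner function h(y) = 3*y**2/2 + 2; substituting u = h(y) collapses the integral.
A general antiderivative is 2*log(3*y**2/2 + 2) + C.
The condition gives C = -1 + 2*log(7/2) - (2*log(7/2)) = -1.
So G(y) = 2*log(3*y**2/2 + 2) - 1.
Check: d/dy[2*log(3*y**2/2 + 2) - 1] = 12*y/(3*y**2 + 4) = G'(y).

G(y) = 2*log(3*y**2/2 + 2) - 1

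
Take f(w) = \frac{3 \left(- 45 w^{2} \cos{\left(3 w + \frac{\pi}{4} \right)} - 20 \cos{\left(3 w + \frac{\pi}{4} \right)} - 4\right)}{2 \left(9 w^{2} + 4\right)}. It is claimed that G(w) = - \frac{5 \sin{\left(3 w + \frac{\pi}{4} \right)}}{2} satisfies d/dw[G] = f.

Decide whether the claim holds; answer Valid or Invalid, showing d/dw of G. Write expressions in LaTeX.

Invalid: d/dw[G] - f = \frac{6}{9 w^{2} + 4}, which is not 0.

d/dw[G] = - \frac{15 \cos{\left(3 w + \frac{\pi}{4} \right)}}{2}
d/dw[G] - f(w) = \frac{6}{9 w^{2} + 4} != 0.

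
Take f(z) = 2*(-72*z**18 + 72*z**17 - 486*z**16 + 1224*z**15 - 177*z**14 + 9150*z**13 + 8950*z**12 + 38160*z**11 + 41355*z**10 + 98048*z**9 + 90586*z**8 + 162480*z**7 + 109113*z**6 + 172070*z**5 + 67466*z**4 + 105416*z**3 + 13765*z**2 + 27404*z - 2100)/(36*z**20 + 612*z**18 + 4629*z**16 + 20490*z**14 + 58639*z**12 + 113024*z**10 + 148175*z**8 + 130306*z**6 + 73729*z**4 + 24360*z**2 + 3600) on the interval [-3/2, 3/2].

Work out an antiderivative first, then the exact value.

Since d/dz undoes antidifferentiation here, F'(z) = f(z) is required of F(z).
F(z) = 2*((-5*z - 6)*(z**2 + 3)*(z**4 + 4*z**2 + 5) + (2*z - 1)*(z**4 + 4*z**2 + 5)*(6*z**4 + 9*z**2 + 4) - 2*(z**2 + 3)*(6*z**4 + 9*z**2 + 4))/((z**2 + 3)*(z**4 + 4*z**2 + 5)*(6*z**4 + 9*z**2 + 4)) is an antiderivative of f.
Check: d/dz[2*((-5*z - 6)*(z**2 + 3)*(z**4 + 4*z**2 + 5) + (2*z - 1)*(z**4 + 4*z**2 + 5)*(6*z**4 + 9*z**2 + 4) - 2*(z**2 + 3)*(6*z**4 + 9*z**2 + 4))/((z**2 + 3)*(z**4 + 4*z**2 + 5)*(6*z**4 + 9*z**2 + 4))] = (-144*z**18 + 144*z**17 - 972*z**16 + 2448*z**15 - 354*z**14 + 18300*z**13 + 17900*z**12 + 76320*z**11 + 82710*z**10 + 196096*z**9 + 181172*z**8 + 324960*z**7 + 218226*z**6 + 344140*z**5 + 134932*z**4 + 210832*z**3 + 27530*z**2 + 54808*z - 4200)/(36*z**20 + 612*z**18 + 4629*z**16 + 20490*z**14 + 58639*z**12 + 113024*z**10 + 148175*z**8 + 130306*z**6 + 73729*z**4 + 24360*z**2 + 3600), which equals f(z).
F(3/2) = 161752/2798985; F(-3/2) = -4698728/2798985.
Integral = F(3/2) - F(-3/2) = 5312/3059.

Antiderivative: F(z) = 2*((-5*z - 6)*(z**2 + 3)*(z**4 + 4*z**2 + 5) + (2*z - 1)*(z**4 + 4*z**2 + 5)*(6*z**4 + 9*z**2 + 4) - 2*(z**2 + 3)*(6*z**4 + 9*z**2 + 4))/((z**2 + 3)*(z**4 + 4*z**2 + 5)*(6*z**4 + 9*z**2 + 4)); value = 5312/3059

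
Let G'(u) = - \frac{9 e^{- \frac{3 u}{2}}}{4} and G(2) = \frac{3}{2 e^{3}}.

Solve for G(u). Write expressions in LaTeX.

G(u) = \frac{3 e^{- \frac{3 u}{2}}}{2}

For G(u) to be correct, d/du[G] must agree with the stated G'(u) identically.
A general antiderivative is \frac{3 e^{- \frac{3 u}{2}}}{2} + C.
The condition gives C = \frac{3}{2 e^{3}} - (\frac{3}{2 e^{3}}) = 0.
So G(u) = \frac{3 e^{- \frac{3 u}{2}}}{2}.
Check: d/du[\frac{3 e^{- \frac{3 u}{2}}}{2}] = - \frac{9 e^{- \frac{3 u}{2}}}{4} = G'(u).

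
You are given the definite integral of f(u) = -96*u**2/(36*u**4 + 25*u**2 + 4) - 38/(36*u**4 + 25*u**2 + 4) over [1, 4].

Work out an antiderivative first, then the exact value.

Antiderivative: F(u) = -atan(3*u/2) - 4*atan(2*u); value = -4*atan(8) - atan(6) + atan(3/2) + 4*atan(2)

The integrand splits into summands that can be handled one at a time.
F(u) = -atan(3*u/2) - 4*atan(2*u) is an antiderivative of f.
Check: d/du[-atan(3*u/2) - 4*atan(2*u)] = (-96*u**2 - 38)/(36*u**4 + 25*u**2 + 4), which equals f(u).
F(4) = -4*atan(8) - atan(6); F(1) = -4*atan(2) - atan(3/2).
Integral = F(4) - F(1) = -4*atan(8) - atan(6) + atan(3/2) + 4*atan(2).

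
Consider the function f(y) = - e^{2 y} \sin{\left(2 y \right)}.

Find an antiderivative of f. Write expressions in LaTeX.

An antiderivative is F(y) = - \frac{e^{2 y} \sin{\left(2 y \right)}}{4} + \frac{e^{2 y} \cos{\left(2 y \right)}}{4}.

An antiderivative F(y) passes only if d/dy[F] lands on f(y) exactly.
Check: d/dy[- \frac{e^{2 y} \sin{\left(2 y \right)}}{4} + \frac{e^{2 y} \cos{\left(2 y \right)}}{4}] = - e^{2 y} \sin{\left(2 y \right)} = f(y).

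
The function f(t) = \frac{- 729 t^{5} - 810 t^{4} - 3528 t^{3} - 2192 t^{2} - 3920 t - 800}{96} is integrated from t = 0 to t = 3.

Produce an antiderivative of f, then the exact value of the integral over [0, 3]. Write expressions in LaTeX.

Antiderivative: F(t) = - \frac{\left(9 t^{2} + 4 t + 20\right)^{3}}{576}; value = - \frac{159433}{64}

f matches the chain-rule pattern g'(h)*h' with inner function h(t) = \frac{3 t^{2}}{4} + \frac{t}{3} + \frac{5}{3}; substituting u = h(t) collapses the integral.
F(t) = - \frac{\left(9 t^{2} + 4 t + 20\right)^{3}}{576} is an antiderivative of f.
Check: d/dt[- \frac{\left(9 t^{2} + 4 t + 20\right)^{3}}{576}] = - \frac{243 t^{5}}{32} - \frac{135 t^{4}}{16} - \frac{147 t^{3}}{4} - \frac{137 t^{2}}{6} - \frac{245 t}{6} - \frac{25}{3}, which equals f(t).
F(3) = - \frac{1442897}{576}; F(0) = - \frac{125}{9}.
Integral = F(3) - F(0) = - \frac{159433}{64}.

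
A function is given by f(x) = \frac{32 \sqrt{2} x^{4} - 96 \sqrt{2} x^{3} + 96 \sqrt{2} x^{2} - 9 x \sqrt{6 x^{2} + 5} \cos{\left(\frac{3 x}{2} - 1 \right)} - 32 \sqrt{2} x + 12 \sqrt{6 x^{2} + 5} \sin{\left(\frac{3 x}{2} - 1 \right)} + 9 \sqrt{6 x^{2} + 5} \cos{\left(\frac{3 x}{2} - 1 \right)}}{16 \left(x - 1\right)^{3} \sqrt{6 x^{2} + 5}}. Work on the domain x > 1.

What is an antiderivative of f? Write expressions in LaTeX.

A first test for any F(x): its x-derivative must equal f(x) identically.
Check: d/dx[\frac{2 \sqrt{3 x^{2} + \frac{5}{2}}}{3} - \frac{3 \sin{\left(\frac{3 x}{2} - 1 \right)}}{2 \left(2 x - 2\right)^{2}}] = \frac{32 \sqrt{2} x^{4} - 96 \sqrt{2} x^{3} + 96 \sqrt{2} x^{2} - 9 x \sqrt{6 x^{2} + 5} \cos{\left(\frac{3 x}{2} - 1 \right)} - 32 \sqrt{2} x + 12 \sqrt{6 x^{2} + 5} \sin{\left(\frac{3 x}{2} - 1 \right)} + 9 \sqrt{6 x^{2} + 5} \cos{\left(\frac{3 x}{2} - 1 \right)}}{16 x^{3} \sqrt{6 x^{2} + 5} - 48 x^{2} \sqrt{6 x^{2} + 5} + 48 x \sqrt{6 x^{2} + 5} - 16 \sqrt{6 x^{2} + 5}}, which equals f(x).

An antiderivative is F(x) = \frac{2 \sqrt{3 x^{2} + \frac{5}{2}}}{3} - \frac{3 \sin{\left(\frac{3 x}{2} - 1 \right)}}{2 \left(2 x - 2\right)^{2}}.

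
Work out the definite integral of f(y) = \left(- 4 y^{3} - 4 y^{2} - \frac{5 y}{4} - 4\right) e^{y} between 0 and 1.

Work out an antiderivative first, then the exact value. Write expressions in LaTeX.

Recognize the product-rule pattern: f = u'v + uv' with u = - 4 y^{3} + 8 y^{2} - \frac{69 y}{4} + \frac{53}{4}, v = e^{y}, so integration by parts undoes it.
F(y) = \frac{\left(- 16 y^{3} + 32 y^{2} - 69 y + 53\right) e^{y}}{4} is an antiderivative of f.
Check: d/dy[\frac{\left(- 16 y^{3} + 32 y^{2} - 69 y + 53\right) e^{y}}{4}] = - 4 y^{3} e^{y} - 4 y^{2} e^{y} - \frac{5 y e^{y}}{4} - 4 e^{y}, which equals f(y).
F(1) = 0; F(0) = \frac{53}{4}.
Integral = F(1) - F(0) = - \frac{53}{4}.

Antiderivative: F(y) = \frac{\left(- 16 y^{3} + 32 y^{2} - 69 y + 53\right) e^{y}}{4}; value = - \frac{53}{4}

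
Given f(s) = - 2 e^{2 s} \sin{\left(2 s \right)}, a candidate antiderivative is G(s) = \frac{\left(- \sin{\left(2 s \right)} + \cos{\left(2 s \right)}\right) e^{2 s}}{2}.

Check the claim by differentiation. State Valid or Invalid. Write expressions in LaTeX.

d/ds[G] = - 2 e^{2 s} \sin{\left(2 s \right)}
This equals f(s) exactly, so the claim holds.

Valid: G'(s) = f(s).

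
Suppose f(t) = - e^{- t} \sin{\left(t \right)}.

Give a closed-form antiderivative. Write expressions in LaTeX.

Since d/dt undoes antidifferentiation here, F'(t) = f(t) is required of F(t).
Check: d/dt[\frac{\left(\sin{\left(t \right)} + \cos{\left(t \right)}\right) e^{- t}}{2}] = - e^{- t} \sin{\left(t \right)} = f(t).

An antiderivative is F(t) = \frac{\left(\sin{\left(t \right)} + \cos{\left(t \right)}\right) e^{- t}}{2}.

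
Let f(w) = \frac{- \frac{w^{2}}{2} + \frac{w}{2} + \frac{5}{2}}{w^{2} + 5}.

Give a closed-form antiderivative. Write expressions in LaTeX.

An antiderivative is F(w) = - \frac{2 w - \log{\left(w^{2} + 5 \right)} - 4 \sqrt{5} \operatorname{atan}{\left(\frac{\sqrt{5} w}{5} \right)}}{4}.

For F(w) to be correct the identity F'(w) - f(w) = 0 must hold.
Check: d/dw[- \frac{2 w - \log{\left(w^{2} + 5 \right)} - 4 \sqrt{5} \operatorname{atan}{\left(\frac{\sqrt{5} w}{5} \right)}}{4}] = \frac{- w^{2} + w + 5}{2 w^{2} + 10}, which equals f(w).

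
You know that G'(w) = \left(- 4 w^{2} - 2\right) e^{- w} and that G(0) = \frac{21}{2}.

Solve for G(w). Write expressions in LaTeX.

G'(w) has the shape u'v + uv' for u = 4 w^{2} + 8 w + 10 and v = e^{- w} — it is the derivative of the product u*v.
A general antiderivative is \left(4 w^{2} + 8 w + 10\right) e^{- w} + C.
The condition gives C = \frac{21}{2} - (10) = \frac{1}{2}.
So G(w) = \left(4 w^{2} + 8 w + 10\right) e^{- w} + \frac{1}{2}.
Check: d/dw[\left(4 w^{2} + 8 w + 10\right) e^{- w} + \frac{1}{2}] = \left(- 4 w^{2} - 2\right) e^{- w} = G'(w).

G(w) = \left(4 w^{2} + 8 w + 10\right) e^{- w} + \frac{1}{2}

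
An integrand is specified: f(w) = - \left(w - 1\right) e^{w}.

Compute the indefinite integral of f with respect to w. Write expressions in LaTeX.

f has the shape u'v + uv' for u = 2 - w and v = e^{w} — it is the derivative of the product u*v.
Check: d/dw[- w e^{w} + 2 e^{w}] = - w e^{w} + e^{w}, which equals f(w).

F(w) = - w e^{w} + 2 e^{w} + C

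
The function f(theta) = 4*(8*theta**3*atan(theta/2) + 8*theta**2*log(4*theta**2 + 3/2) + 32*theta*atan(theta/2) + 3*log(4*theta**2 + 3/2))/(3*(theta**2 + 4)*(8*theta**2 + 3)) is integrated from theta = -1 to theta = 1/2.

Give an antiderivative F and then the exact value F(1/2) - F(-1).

f has the shape u'v + uv' for u = 2*atan(theta/2)/3 and v = log(4*theta**2 + 3/2) — it is the derivative of the product u*v.
F(theta) = 2*log(4*theta**2 + 3/2)*atan(theta/2)/3 is an antiderivative of f.
Check: d/dtheta[2*log(4*theta**2 + 3/2)*atan(theta/2)/3] = (32*theta**3*atan(theta/2) + 32*theta**2*log(4*theta**2 + 3/2) + 128*theta*atan(theta/2) + 12*log(4*theta**2 + 3/2))/(24*theta**4 + 105*theta**2 + 36), which equals f(theta).
F(1/2) = 2*log(5/2)*atan(1/4)/3; F(-1) = -2*log(11/2)*atan(1/2)/3.
Integral = F(1/2) - F(-1) = 2*log(5/2)*atan(1/4)/3 + 2*log(11/2)*atan(1/2)/3.

Antiderivative: F(theta) = 2*log(4*theta**2 + 3/2)*atan(theta/2)/3; value = 2*log(5/2)*atan(1/4)/3 + 2*log(11/2)*atan(1/2)/3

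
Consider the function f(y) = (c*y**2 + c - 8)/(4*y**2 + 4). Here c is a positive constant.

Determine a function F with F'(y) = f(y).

An antiderivative is F(y) = c*y/4 - 2*atan(y).

Any candidate F(y) must reproduce f(y) exactly when differentiated.
Check: d/dy[c*y/4 - 2*atan(y)] = (c*y**2 + c - 8)/(4*y**2 + 4) = f(y).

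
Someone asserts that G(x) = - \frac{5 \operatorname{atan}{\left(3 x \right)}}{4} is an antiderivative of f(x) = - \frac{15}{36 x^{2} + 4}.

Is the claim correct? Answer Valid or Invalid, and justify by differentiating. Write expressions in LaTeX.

Valid: G'(x) = f(x).

d/dx[G] = - \frac{15}{36 x^{2} + 4}
This equals f(x) exactly, so the claim holds.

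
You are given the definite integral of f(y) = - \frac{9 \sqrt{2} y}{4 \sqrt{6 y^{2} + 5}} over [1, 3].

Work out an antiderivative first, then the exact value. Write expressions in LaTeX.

Antiderivative: F(y) = - \frac{3 \sqrt{2} \sqrt{6 y^{2} + 5}}{8}; value = - \frac{3 \sqrt{118}}{8} + \frac{3 \sqrt{22}}{8}

f matches the chain-rule pattern g'(h)*h' with inner function h(y) = 3 y^{2} + \frac{5}{2}; substituting u = h(y) collapses the integral.
F(y) = - \frac{3 \sqrt{2} \sqrt{6 y^{2} + 5}}{8} is an antiderivative of f.
Check: d/dy[- \frac{3 \sqrt{2} \sqrt{6 y^{2} + 5}}{8}] = - \frac{9 \sqrt{2} y}{4 \sqrt{6 y^{2} + 5}} = f(y).
F(3) = - \frac{3 \sqrt{118}}{8}; F(1) = - \frac{3 \sqrt{22}}{8}.
Integral = F(3) - F(1) = - \frac{3 \sqrt{118}}{8} + \frac{3 \sqrt{22}}{8}.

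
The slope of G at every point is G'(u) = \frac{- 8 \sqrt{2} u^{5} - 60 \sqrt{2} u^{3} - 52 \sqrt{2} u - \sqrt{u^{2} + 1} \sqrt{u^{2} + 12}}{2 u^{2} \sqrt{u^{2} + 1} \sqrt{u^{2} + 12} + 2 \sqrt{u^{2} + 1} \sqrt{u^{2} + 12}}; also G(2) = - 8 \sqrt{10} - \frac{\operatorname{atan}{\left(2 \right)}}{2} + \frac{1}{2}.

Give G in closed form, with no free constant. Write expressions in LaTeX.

G(u) = - \frac{4 \sqrt{2} \sqrt{u^{2} + 1} \sqrt{u^{2} + 12} + \operatorname{atan}{\left(u \right)} - 1}{2}

The proposed G(u) is checked by its d/du: the result must match the given G'(u).
A general antiderivative is - 4 \sqrt{\frac{u^{2}}{2} + 6} \sqrt{u^{2} + 1} - \frac{\operatorname{atan}{\left(u \right)}}{2} + C.
The condition gives C = - 8 \sqrt{10} - \frac{\operatorname{atan}{\left(2 \right)}}{2} + \frac{1}{2} - (- 8 \sqrt{10} - \frac{\operatorname{atan}{\left(2 \right)}}{2}) = \frac{1}{2}.
So G(u) = - \frac{4 \sqrt{2} \sqrt{u^{2} + 1} \sqrt{u^{2} + 12} + \operatorname{atan}{\left(u \right)} - 1}{2}.
Check: d/du[- \frac{4 \sqrt{2} \sqrt{u^{2} + 1} \sqrt{u^{2} + 12} + \operatorname{atan}{\left(u \right)} - 1}{2}] = \frac{- 8 \sqrt{2} u^{5} - 60 \sqrt{2} u^{3} - 52 \sqrt{2} u - \sqrt{u^{2} + 1} \sqrt{u^{2} + 12}}{2 u^{2} \sqrt{u^{2} + 1} \sqrt{u^{2} + 12} + 2 \sqrt{u^{2} + 1} \sqrt{u^{2} + 12}} = G'(u).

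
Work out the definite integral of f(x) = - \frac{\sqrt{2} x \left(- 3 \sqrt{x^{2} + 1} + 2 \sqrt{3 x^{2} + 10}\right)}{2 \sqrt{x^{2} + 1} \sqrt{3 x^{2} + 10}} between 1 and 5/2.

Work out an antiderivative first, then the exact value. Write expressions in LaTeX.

Antiderivative: F(x) = \frac{\sqrt{2} \left(- 2 \sqrt{x^{2} + 1} + \sqrt{3 x^{2} + 10}\right)}{2}; value = - \frac{\sqrt{58}}{2} - \frac{\sqrt{26}}{2} + 2 + \frac{\sqrt{230}}{4}

Whatever form F(x) takes, F'(x) = f(x) is non-negotiable.
F(x) = \frac{\sqrt{2} \left(- 2 \sqrt{x^{2} + 1} + \sqrt{3 x^{2} + 10}\right)}{2} is an antiderivative of f.
Check: d/dx[\frac{\sqrt{2} \left(- 2 \sqrt{x^{2} + 1} + \sqrt{3 x^{2} + 10}\right)}{2}] = \frac{3 \sqrt{2} x \sqrt{x^{2} + 1} - 2 \sqrt{2} x \sqrt{3 x^{2} + 10}}{2 \sqrt{x^{2} + 1} \sqrt{3 x^{2} + 10}}, which equals f(x).
F(5/2) = - \frac{\sqrt{58}}{2} + \frac{\sqrt{230}}{4}; F(1) = -2 + \frac{\sqrt{26}}{2}.
Integral = F(5/2) - F(1) = - \frac{\sqrt{58}}{2} - \frac{\sqrt{26}}{2} + 2 + \frac{\sqrt{230}}{4}.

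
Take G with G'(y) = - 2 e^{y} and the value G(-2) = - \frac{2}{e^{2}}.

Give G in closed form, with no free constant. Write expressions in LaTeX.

G(y) = - 2 e^{y}

Whatever form G(y) takes, its d/dy must return the stated G'(y).
A general antiderivative is - 2 e^{y} + C.
The condition gives C = - \frac{2}{e^{2}} - (- \frac{2}{e^{2}}) = 0.
So G(y) = - 2 e^{y}.
Check: d/dy[- 2 e^{y}] = - 2 e^{y} = G'(y).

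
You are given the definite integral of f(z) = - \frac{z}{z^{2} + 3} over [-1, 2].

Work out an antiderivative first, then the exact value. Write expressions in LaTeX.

Antiderivative: F(z) = - \frac{\log{\left(z^{2} + 3 \right)}}{2}; value = - \frac{\log{\left(7 \right)}}{2} + \frac{\log{\left(4 \right)}}{2}

The substitution u = z^{2} + 3 works: f is exactly (dF/du)*(du/dz) for that inner function.
F(z) = - \frac{\log{\left(z^{2} + 3 \right)}}{2} is an antiderivative of f.
Check: d/dz[- \frac{\log{\left(z^{2} + 3 \right)}}{2}] = - \frac{z}{z^{2} + 3} = f(z).
F(2) = - \frac{\log{\left(7 \right)}}{2}; F(-1) = - \frac{\log{\left(4 \right)}}{2}.
Integral = F(2) - F(-1) = - \frac{\log{\left(7 \right)}}{2} + \frac{\log{\left(4 \right)}}{2}.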